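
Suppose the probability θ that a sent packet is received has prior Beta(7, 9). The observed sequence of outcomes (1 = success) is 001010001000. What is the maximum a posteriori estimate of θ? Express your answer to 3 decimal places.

θ̂_MAP = 0.346

Prior: Beta(7, 9).
Data: 3 successes in 12 trials (from the sequence). The binomial likelihood contributes θ^3(1−θ)^9, so the posterior is Beta(7+3, 9+9) = Beta(10, 18).
For Beta(a, b) with a, b > 1 the mode is (a−1)/(a+b−2) = 9/26 ≈ 0.346.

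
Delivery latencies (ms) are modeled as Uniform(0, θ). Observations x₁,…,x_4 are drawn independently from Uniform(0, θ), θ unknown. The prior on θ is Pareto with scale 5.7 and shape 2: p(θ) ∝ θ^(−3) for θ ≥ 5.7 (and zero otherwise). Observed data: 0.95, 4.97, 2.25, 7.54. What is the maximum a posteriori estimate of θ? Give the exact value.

The Uniform(0, θ) likelihood is θ^(−n) for θ ≥ max(xᵢ), zero otherwise. Here max(xᵢ) = 7.54.
Posterior ∝ θ^(−3) · θ^(−4) = θ^(−7) on θ ≥ max(5.7, 7.54) = 7.54.
This density is strictly decreasing in θ, so the posterior mode lies at the lower boundary of the support.

θ̂_MAP = 7.54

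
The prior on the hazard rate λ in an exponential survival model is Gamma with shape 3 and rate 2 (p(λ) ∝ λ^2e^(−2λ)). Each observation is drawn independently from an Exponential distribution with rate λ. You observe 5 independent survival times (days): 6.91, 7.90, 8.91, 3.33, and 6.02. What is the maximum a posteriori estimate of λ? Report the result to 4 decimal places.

The Exponential(rate=λ) likelihood is ∝ λ^n e^(−λΣtᵢ). Here n = 5 and Σtᵢ = 6.91 + 7.90 + 8.91 + 3.33 + 6.02 = 33.07.
Posterior ∝ λ^2e^(−2λ) · λ^5e^(−33.07λ) = λ^7e^(−35.07λ), i.e. Gamma(8, 35.07).
Mode = (a−1)/b = 7/35.07 ≈ 0.1996.

λ̂_MAP = 0.1996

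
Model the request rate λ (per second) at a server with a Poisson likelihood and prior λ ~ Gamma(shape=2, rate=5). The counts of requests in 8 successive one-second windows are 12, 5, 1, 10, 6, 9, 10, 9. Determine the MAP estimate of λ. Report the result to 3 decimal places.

λ̂_MAP = 4.846

Σxᵢ = 12+5+1+10+6+9+10+9 = 62, with n = 8.
Posterior ∝ λe^(−5λ) · λ^62e^(−8λ) = λ^63e^(−13λ), i.e. Gamma(shape=64, rate=13).
The mode of a Gamma(a, b) with a ≥ 1 (shape–rate) is (a−1)/b = 63/13 ≈ 4.846.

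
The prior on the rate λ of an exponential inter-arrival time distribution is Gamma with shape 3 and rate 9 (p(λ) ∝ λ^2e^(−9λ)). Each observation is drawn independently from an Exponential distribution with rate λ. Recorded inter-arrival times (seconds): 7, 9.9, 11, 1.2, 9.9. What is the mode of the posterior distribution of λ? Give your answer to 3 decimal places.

The Exponential(rate=λ) likelihood is ∝ λ^n e^(−λΣtᵢ). Here n = 5 and Σtᵢ = 7 + 9.9 + 11 + 1.2 + 9.9 = 39.
Posterior ∝ λ^2e^(−9λ) · λ^5e^(−39λ) = λ^7e^(−48λ), i.e. Gamma(8, 48).
Mode = (a−1)/b = 7/48 ≈ 0.146.

λ̂_MAP = 0.146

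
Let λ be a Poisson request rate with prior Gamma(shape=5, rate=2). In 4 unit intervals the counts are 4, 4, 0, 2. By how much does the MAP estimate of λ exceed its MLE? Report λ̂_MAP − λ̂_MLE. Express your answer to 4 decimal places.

Σxᵢ = 10. Posterior is Gamma(15, 6); MAP = (15−1)/6 = 14/6 ≈ 2.33333.
MLE = x̄ = 10/4 ≈ 2.50000.
Difference = 14/6 − 10/4 = -1/6 ≈ -0.1667.

MAP − MLE = -0.1667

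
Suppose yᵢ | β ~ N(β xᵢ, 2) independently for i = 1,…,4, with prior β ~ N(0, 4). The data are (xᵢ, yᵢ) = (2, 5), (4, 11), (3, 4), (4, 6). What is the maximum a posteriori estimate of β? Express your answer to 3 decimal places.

log p(β | y) = −Σ(yᵢ − βxᵢ)²/(2·2) − β²/(2·4) + const.
Setting the derivative to zero: Σxᵢ(yᵢ − βxᵢ)/2 − β/4 = 0, so β = Σxᵢyᵢ / (Σxᵢ² + σ²/τ²).
Σxᵢyᵢ = 2·5 + 4·11 + 3·4 + 4·6 = 90; Σxᵢ² = 45; σ²/τ² = 0.5.
β̂_MAP = 90 / (45 + 0.5) = 90/45.5 ≈ 1.978.

β̂_MAP = 1.978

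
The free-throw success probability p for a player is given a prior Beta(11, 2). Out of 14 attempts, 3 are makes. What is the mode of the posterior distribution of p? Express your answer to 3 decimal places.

Prior: Beta(11, 2).
Data: 3 successes in 14 trials. The binomial likelihood contributes p^3(1−p)^11, so the posterior is Beta(11+3, 2+11) = Beta(14, 13).
For Beta(a, b) with a, b > 1 the mode is (a−1)/(a+b−2) = 13/25 ≈ 0.520.

p̂_MAP = 0.520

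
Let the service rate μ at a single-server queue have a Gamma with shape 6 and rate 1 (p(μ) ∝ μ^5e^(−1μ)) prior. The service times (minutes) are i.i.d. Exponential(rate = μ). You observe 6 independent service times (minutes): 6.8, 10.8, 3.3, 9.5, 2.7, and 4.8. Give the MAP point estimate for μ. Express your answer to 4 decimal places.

The Exponential(rate=μ) likelihood is ∝ μ^n e^(−μΣtᵢ). Here n = 6 and Σtᵢ = 6.8 + 10.8 + 3.3 + 9.5 + 2.7 + 4.8 = 37.9.
Posterior ∝ μ^5e^(−1μ) · μ^6e^(−37.9μ) = μ^11e^(−38.9μ), i.e. Gamma(12, 38.9).
Mode = (a−1)/b = 11/38.9 ≈ 0.2828.

μ̂_MAP = 0.2828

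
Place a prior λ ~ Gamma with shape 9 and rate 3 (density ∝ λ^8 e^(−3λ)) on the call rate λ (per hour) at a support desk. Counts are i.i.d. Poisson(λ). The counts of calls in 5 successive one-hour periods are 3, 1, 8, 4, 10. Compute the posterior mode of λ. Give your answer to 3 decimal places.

λ̂_MAP = 4.250

Σxᵢ = 3+1+8+4+10 = 26, with n = 5.
Posterior ∝ λ^8e^(−3λ) · λ^26e^(−5λ) = λ^34e^(−8λ), i.e. Gamma(shape=35, rate=8).
The mode of a Gamma(a, b) with a ≥ 1 (shape–rate) is (a−1)/b = 34/8 ≈ 4.250.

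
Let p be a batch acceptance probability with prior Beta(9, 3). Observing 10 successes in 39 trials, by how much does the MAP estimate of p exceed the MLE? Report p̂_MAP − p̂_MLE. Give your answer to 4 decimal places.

Posterior is Beta(19, 32); MAP = (19−1)/(51−2) = 18/49 ≈ 0.36735.
MLE ignores the prior: p̂_MLE = k/n = 10/39 ≈ 0.25641.
Difference = 18/49 − 10/39 = 212/1911 ≈ 0.1109.

MAP − MLE = 0.1109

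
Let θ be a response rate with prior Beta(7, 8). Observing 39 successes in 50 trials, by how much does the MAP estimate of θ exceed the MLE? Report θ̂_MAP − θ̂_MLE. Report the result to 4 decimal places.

MAP − MLE = -0.0657

Posterior is Beta(46, 19); MAP = (46−1)/(65−2) = 45/63 ≈ 0.71429.
MLE ignores the prior: θ̂_MLE = k/n = 39/50 ≈ 0.78000.
Difference = 45/63 − 39/50 = -23/350 ≈ -0.0657.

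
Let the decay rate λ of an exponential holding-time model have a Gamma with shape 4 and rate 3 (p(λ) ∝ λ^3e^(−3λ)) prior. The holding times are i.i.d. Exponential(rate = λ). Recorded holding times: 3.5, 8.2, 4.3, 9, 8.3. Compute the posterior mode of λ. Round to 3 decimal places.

λ̂_MAP = 0.220

The Exponential(rate=λ) likelihood is ∝ λ^n e^(−λΣtᵢ). Here n = 5 and Σtᵢ = 3.5 + 8.2 + 4.3 + 9 + 8.3 = 33.3.
Posterior ∝ λ^3e^(−3λ) · λ^5e^(−33.3λ) = λ^8e^(−36.3λ), i.e. Gamma(9, 36.3).
Mode = (a−1)/b = 8/36.3 ≈ 0.220.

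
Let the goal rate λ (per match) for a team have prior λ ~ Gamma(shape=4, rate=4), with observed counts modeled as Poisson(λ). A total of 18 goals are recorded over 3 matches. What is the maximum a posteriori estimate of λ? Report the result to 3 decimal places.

λ̂_MAP = 3.000

Σxᵢ = 18, n = 3.
Posterior ∝ λ^3e^(−4λ) · λ^18e^(−3λ) = λ^21e^(−7λ), i.e. Gamma(shape=22, rate=7).
The mode of a Gamma(a, b) with a ≥ 1 (shape–rate) is (a−1)/b = 21/7 ≈ 3.000.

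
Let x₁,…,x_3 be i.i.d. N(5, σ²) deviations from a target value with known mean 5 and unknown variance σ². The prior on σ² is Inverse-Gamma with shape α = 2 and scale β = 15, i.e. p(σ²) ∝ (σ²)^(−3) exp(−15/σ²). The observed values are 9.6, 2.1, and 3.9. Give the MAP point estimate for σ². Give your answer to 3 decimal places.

σ̂²_MAP = 6.753

Sum of squared deviations about the known mean: SS = (9.6−5)² + (2.1−5)² + (3.9−5)² = 30.78.
The Normal likelihood contributes (σ²)^(−n/2) exp(−SS/(2σ²)), so the posterior is Inverse-Gamma(α + n/2, β + SS/2) = Inverse-Gamma(3.5, 30.39).
The mode of Inverse-Gamma(a, b) is b/(a+1) = 30.39/4.5 ≈ 6.753.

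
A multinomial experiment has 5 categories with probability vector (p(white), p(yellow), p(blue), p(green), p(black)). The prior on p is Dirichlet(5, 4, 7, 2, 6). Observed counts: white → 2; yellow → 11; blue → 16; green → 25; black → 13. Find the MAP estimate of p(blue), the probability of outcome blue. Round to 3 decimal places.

The posterior is Dirichlet(αᵢ + nᵢ) = Dirichlet(7, 15, 23, 27, 19).
For a Dirichlet(a₁,…,a_K) with all aᵢ > 1, the mode has j-th component (aⱼ − 1)/(Σaᵢ − K).
Here Σaᵢ = 91 and K = 5, so p(blue) = (23 − 1)/(91 − 5) = 22/86 ≈ 0.256.

MAP estimate of p(blue) = 0.256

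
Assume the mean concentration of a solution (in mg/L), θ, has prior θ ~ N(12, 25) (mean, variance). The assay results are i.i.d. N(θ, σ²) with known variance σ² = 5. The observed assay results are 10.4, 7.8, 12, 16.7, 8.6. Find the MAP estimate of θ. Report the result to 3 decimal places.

θ̂_MAP = 11.135

n = 5; x̄ = (10.4 + 7.8 + 12 + 16.7 + 8.6)/5 = 55.5/5 = 11.1.
For a Normal prior and Normal likelihood with known variance, the posterior is Normal; its mode equals its mean, the precision-weighted average.
Prior precision 1/σ₀² = 1/25 = 0.04; data precision n/σ² = 5/5 = 1.
θ̂ = (0.04·12 + 1·11.1) / (0.04 + 1) = 11.58/1.04 = 579/52 ≈ 11.135.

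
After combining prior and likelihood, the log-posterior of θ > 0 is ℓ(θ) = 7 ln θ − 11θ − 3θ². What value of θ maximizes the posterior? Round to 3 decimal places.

ℓ'(θ) = 7/θ − 11 − 6θ. Setting this to zero and multiplying by θ: 6θ² + 11θ − 7 = 0.
θ = (−11 + √(11² + 4·6·7)) / (2·6) = (−11 + √289) / 12 = (−11 + 17)/12 = 1/2.
ℓ''(θ) = −7/θ² − 6 < 0, confirming a maximum.

θ̂_MAP = 0.500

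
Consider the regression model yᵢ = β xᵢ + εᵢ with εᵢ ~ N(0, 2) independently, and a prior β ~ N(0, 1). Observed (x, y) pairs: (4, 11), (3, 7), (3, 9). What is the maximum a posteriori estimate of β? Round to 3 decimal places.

log p(β | y) = −Σ(yᵢ − βxᵢ)²/(2·2) − β²/(2·1) + const.
Setting the derivative to zero: Σxᵢ(yᵢ − βxᵢ)/2 − β/1 = 0, so β = Σxᵢyᵢ / (Σxᵢ² + σ²/τ²).
Σxᵢyᵢ = 4·11 + 3·7 + 3·9 = 92; Σxᵢ² = 34; σ²/τ² = 2.
β̂_MAP = 92 / (34 + 2) = 92/36 ≈ 2.556.

β̂_MAP = 2.556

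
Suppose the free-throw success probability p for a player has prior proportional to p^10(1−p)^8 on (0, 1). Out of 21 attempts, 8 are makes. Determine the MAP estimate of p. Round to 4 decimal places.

p̂_MAP = 0.4615

The prior density ∝ p^10(1−p)^8 is the kernel of Beta(11, 9).
Data: 8 successes in 21 trials. The binomial likelihood contributes p^8(1−p)^13, so the posterior is Beta(11+8, 9+13) = Beta(19, 22).
For Beta(a, b) with a, b > 1 the mode is (a−1)/(a+b−2) = 18/39 ≈ 0.4615.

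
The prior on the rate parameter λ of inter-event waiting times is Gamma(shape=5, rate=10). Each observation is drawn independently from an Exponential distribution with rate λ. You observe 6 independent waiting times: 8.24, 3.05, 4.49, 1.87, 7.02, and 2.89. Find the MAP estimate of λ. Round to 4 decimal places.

The Exponential(rate=λ) likelihood is ∝ λ^n e^(−λΣtᵢ). Here n = 6 and Σtᵢ = 8.24 + 3.05 + 4.49 + 1.87 + 7.02 + 2.89 = 27.56.
Posterior ∝ λ^4e^(−10λ) · λ^6e^(−27.56λ) = λ^10e^(−37.56λ), i.e. Gamma(11, 37.56).
Mode = (a−1)/b = 10/37.56 ≈ 0.2662.

λ̂_MAP = 0.2662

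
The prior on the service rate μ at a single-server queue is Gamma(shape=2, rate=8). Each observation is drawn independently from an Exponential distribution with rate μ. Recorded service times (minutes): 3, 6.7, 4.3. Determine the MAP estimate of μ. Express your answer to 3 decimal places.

μ̂_MAP = 0.182

The Exponential(rate=μ) likelihood is ∝ μ^n e^(−μΣtᵢ). Here n = 3 and Σtᵢ = 3 + 6.7 + 4.3 = 14.
Posterior ∝ μe^(−8μ) · μ^3e^(−14μ) = μ^4e^(−22μ), i.e. Gamma(5, 22).
Mode = (a−1)/b = 4/22 ≈ 0.182.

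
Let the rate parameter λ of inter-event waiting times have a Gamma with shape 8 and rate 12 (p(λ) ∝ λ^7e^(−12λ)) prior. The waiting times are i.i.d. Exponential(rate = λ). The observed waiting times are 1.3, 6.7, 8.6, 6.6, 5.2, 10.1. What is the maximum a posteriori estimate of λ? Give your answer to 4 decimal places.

The Exponential(rate=λ) likelihood is ∝ λ^n e^(−λΣtᵢ). Here n = 6 and Σtᵢ = 1.3 + 6.7 + 8.6 + 6.6 + 5.2 + 10.1 = 38.5.
Posterior ∝ λ^7e^(−12λ) · λ^6e^(−38.5λ) = λ^13e^(−50.5λ), i.e. Gamma(14, 50.5).
Mode = (a−1)/b = 13/50.5 ≈ 0.2574.

λ̂_MAP = 0.2574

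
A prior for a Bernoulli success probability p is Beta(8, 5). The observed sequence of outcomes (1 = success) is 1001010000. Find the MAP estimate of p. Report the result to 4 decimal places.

Prior: Beta(8, 5).
Data: 3 successes in 10 trials (from the sequence). The binomial likelihood contributes p^3(1−p)^7, so the posterior is Beta(8+3, 5+7) = Beta(11, 12).
For Beta(a, b) with a, b > 1 the mode is (a−1)/(a+b−2) = 10/21 ≈ 0.4762.

p̂_MAP = 0.4762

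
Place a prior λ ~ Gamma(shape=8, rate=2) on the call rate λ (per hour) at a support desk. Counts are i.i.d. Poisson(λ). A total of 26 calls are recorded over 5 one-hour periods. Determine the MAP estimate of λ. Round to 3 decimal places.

λ̂_MAP = 4.714

Σxᵢ = 26, n = 5.
Posterior ∝ λ^7e^(−2λ) · λ^26e^(−5λ) = λ^33e^(−7λ), i.e. Gamma(shape=34, rate=7).
The mode of a Gamma(a, b) with a ≥ 1 (shape–rate) is (a−1)/b = 33/7 ≈ 4.714.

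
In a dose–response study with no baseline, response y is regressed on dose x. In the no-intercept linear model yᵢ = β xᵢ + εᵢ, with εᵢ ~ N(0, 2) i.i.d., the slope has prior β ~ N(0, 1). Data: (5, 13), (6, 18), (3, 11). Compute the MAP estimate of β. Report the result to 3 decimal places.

log p(β | y) = −Σ(yᵢ − βxᵢ)²/(2·2) − β²/(2·1) + const.
Setting the derivative to zero: Σxᵢ(yᵢ − βxᵢ)/2 − β/1 = 0, so β = Σxᵢyᵢ / (Σxᵢ² + σ²/τ²).
Σxᵢyᵢ = 5·13 + 6·18 + 3·11 = 206; Σxᵢ² = 70; σ²/τ² = 2.
β̂_MAP = 206 / (70 + 2) = 206/72 ≈ 2.861.

β̂_MAP = 2.861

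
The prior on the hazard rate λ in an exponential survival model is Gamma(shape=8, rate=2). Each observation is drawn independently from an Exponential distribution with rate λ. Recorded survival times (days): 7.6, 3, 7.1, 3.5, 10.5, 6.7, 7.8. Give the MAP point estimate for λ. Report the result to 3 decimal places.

The Exponential(rate=λ) likelihood is ∝ λ^n e^(−λΣtᵢ). Here n = 7 and Σtᵢ = 7.6 + 3 + 7.1 + 3.5 + 10.5 + 6.7 + 7.8 = 46.2.
Posterior ∝ λ^7e^(−2λ) · λ^7e^(−46.2λ) = λ^14e^(−48.2λ), i.e. Gamma(15, 48.2).
Mode = (a−1)/b = 14/48.2 ≈ 0.290.

λ̂_MAP = 0.290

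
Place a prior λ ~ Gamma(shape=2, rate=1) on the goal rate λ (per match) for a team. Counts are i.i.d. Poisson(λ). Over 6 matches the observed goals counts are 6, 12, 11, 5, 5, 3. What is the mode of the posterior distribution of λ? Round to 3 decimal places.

Σxᵢ = 6+12+11+5+5+3 = 42, with n = 6.
Posterior ∝ λe^(−1λ) · λ^42e^(−6λ) = λ^43e^(−7λ), i.e. Gamma(shape=44, rate=7).
The mode of a Gamma(a, b) with a ≥ 1 (shape–rate) is (a−1)/b = 43/7 ≈ 6.143.

λ̂_MAP = 6.143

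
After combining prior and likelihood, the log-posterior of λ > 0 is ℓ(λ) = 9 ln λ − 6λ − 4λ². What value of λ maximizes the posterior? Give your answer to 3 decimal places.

λ̂_MAP = 0.750

ℓ'(λ) = 9/λ − 6 − 8λ. Setting this to zero and multiplying by λ: 8λ² + 6λ − 9 = 0.
λ = (−6 + √(6² + 4·8·9)) / (2·8) = (−6 + √324) / 16 = (−6 + 18)/16 = 3/4.
ℓ''(λ) = −9/λ² − 8 < 0, confirming a maximum.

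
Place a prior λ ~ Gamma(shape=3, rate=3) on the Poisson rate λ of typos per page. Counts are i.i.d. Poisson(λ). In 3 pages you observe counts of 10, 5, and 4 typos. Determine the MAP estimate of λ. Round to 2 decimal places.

Σxᵢ = 10+5+4 = 19, with n = 3.
Posterior ∝ λ^2e^(−3λ) · λ^19e^(−3λ) = λ^21e^(−6λ), i.e. Gamma(shape=22, rate=6).
The mode of a Gamma(a, b) with a ≥ 1 (shape–rate) is (a−1)/b = 21/6 ≈ 3.50.

λ̂_MAP = 3.50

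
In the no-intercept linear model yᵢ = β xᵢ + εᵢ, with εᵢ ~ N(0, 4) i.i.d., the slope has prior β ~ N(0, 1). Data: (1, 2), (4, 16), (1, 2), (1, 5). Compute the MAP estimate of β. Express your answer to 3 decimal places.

log p(β | y) = −Σ(yᵢ − βxᵢ)²/(2·4) − β²/(2·1) + const.
Setting the derivative to zero: Σxᵢ(yᵢ − βxᵢ)/4 − β/1 = 0, so β = Σxᵢyᵢ / (Σxᵢ² + σ²/τ²).
Σxᵢyᵢ = 1·2 + 4·16 + 1·2 + 1·5 = 73; Σxᵢ² = 19; σ²/τ² = 4.
β̂_MAP = 73 / (19 + 4) = 73/23 ≈ 3.174.

β̂_MAP = 3.174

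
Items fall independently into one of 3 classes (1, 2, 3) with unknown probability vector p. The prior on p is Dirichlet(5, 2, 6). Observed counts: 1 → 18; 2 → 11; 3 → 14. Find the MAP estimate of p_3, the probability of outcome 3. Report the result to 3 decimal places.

MAP estimate: 0.358

The posterior is Dirichlet(αᵢ + nᵢ) = Dirichlet(23, 13, 20).
For a Dirichlet(a₁,…,a_K) with all aᵢ > 1, the mode has j-th component (aⱼ − 1)/(Σaᵢ − K).
Here Σaᵢ = 56 and K = 3, so p_3 = (20 − 1)/(56 − 3) = 19/53 ≈ 0.358.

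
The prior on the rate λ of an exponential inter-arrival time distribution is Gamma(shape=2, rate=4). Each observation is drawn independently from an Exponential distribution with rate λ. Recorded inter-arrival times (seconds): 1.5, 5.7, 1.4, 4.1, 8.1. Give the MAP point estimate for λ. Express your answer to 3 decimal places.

The Exponential(rate=λ) likelihood is ∝ λ^n e^(−λΣtᵢ). Here n = 5 and Σtᵢ = 1.5 + 5.7 + 1.4 + 4.1 + 8.1 = 20.8.
Posterior ∝ λe^(−4λ) · λ^5e^(−20.8λ) = λ^6e^(−24.8λ), i.e. Gamma(7, 24.8).
Mode = (a−1)/b = 6/24.8 ≈ 0.242.

λ̂_MAP = 0.242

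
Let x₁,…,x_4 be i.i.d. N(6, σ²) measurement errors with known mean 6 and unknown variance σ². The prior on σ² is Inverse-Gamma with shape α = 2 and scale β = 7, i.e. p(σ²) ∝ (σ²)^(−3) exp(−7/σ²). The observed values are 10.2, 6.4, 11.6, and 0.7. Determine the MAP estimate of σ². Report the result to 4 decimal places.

σ̂²_MAP = 9.1250

Sum of squared deviations about the known mean: SS = (10.2−6)² + (6.4−6)² + (11.6−6)² + (0.7−6)² = 77.25.
The Normal likelihood contributes (σ²)^(−n/2) exp(−SS/(2σ²)), so the posterior is Inverse-Gamma(α + n/2, β + SS/2) = Inverse-Gamma(4, 45.625).
The mode of Inverse-Gamma(a, b) is b/(a+1) = 45.625/5 ≈ 9.1250.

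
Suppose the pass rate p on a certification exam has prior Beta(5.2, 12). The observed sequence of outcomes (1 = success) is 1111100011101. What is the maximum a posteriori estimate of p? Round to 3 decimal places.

p̂_MAP = 0.468

Prior: Beta(5.2, 12).
Data: 9 successes in 13 trials (from the sequence). The binomial likelihood contributes p^9(1−p)^4, so the posterior is Beta(5.2+9, 12+4) = Beta(14.2, 16).
For Beta(a, b) with a, b > 1 the mode is (a−1)/(a+b−2) = 13.2/28.2 ≈ 0.468.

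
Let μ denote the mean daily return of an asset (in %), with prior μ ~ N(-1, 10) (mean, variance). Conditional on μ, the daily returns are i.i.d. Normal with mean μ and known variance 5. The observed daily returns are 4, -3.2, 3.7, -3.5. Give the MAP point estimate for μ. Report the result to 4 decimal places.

μ̂_MAP = 0.1111

n = 4; x̄ = (4 + (-3.2) + 3.7 + (-3.5))/4 = 1/4 = 0.25.
For a Normal prior and Normal likelihood with known variance, the posterior is Normal; its mode equals its mean, the precision-weighted average.
Prior precision 1/σ₀² = 1/10 = 0.1; data precision n/σ² = 4/5 = 0.8.
μ̂ = (0.1·(-1) + 0.8·0.25) / (0.1 + 0.8) = 0.1/0.9 = 1/9 ≈ 0.1111.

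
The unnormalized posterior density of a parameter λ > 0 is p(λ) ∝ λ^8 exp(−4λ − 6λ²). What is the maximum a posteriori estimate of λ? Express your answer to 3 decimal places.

λ̂_MAP = 0.667

ℓ'(λ) = 8/λ − 4 − 12λ. Setting this to zero and multiplying by λ: 12λ² + 4λ − 8 = 0.
λ = (−4 + √(4² + 4·12·8)) / (2·12) = (−4 + √400) / 24 = (−4 + 20)/24 = 2/3.
ℓ''(λ) = −8/λ² − 12 < 0, confirming a maximum.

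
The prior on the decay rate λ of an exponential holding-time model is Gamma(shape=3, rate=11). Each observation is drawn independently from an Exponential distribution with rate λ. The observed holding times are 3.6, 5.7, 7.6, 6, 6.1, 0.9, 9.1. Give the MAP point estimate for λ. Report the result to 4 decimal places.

The Exponential(rate=λ) likelihood is ∝ λ^n e^(−λΣtᵢ). Here n = 7 and Σtᵢ = 3.6 + 5.7 + 7.6 + 6 + 6.1 + 0.9 + 9.1 = 39.
Posterior ∝ λ^2e^(−11λ) · λ^7e^(−39λ) = λ^9e^(−50λ), i.e. Gamma(10, 50).
Mode = (a−1)/b = 9/50 ≈ 0.1800.

λ̂_MAP = 0.1800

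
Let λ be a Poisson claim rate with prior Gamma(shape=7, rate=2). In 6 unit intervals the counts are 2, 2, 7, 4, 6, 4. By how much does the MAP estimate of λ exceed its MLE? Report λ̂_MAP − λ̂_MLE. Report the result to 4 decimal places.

Σxᵢ = 25. Posterior is Gamma(32, 8); MAP = (32−1)/8 = 31/8 ≈ 3.87500.
MLE = x̄ = 25/6 ≈ 4.16667.
Difference = 31/8 − 25/6 = -7/24 ≈ -0.2917.

MAP − MLE = -0.2917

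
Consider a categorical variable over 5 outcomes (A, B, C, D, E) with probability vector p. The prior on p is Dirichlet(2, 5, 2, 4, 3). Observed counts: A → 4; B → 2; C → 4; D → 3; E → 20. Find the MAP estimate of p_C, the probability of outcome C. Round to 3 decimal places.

MAP estimate of p_C = 0.114

The posterior is Dirichlet(αᵢ + nᵢ) = Dirichlet(6, 7, 6, 7, 23).
For a Dirichlet(a₁,…,a_K) with all aᵢ > 1, the mode has j-th component (aⱼ − 1)/(Σaᵢ − K).
Here Σaᵢ = 49 and K = 5, so p_C = (6 − 1)/(49 − 5) = 5/44 ≈ 0.114.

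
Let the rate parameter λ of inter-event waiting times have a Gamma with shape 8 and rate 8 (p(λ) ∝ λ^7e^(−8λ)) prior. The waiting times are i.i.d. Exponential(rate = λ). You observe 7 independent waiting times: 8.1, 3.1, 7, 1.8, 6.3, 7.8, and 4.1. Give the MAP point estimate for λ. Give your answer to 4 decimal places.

λ̂_MAP = 0.3030

The Exponential(rate=λ) likelihood is ∝ λ^n e^(−λΣtᵢ). Here n = 7 and Σtᵢ = 8.1 + 3.1 + 7 + 1.8 + 6.3 + 7.8 + 4.1 = 38.2.
Posterior ∝ λ^7e^(−8λ) · λ^7e^(−38.2λ) = λ^14e^(−46.2λ), i.e. Gamma(15, 46.2).
Mode = (a−1)/b = 14/46.2 ≈ 0.3030.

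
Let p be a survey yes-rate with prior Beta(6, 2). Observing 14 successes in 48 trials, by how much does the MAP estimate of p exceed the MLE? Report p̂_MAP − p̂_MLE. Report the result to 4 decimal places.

MAP − MLE = 0.0602

Posterior is Beta(20, 36); MAP = (20−1)/(56−2) = 19/54 ≈ 0.35185.
MLE ignores the prior: p̂_MLE = k/n = 14/48 ≈ 0.29167.
Difference = 19/54 − 14/48 = 13/216 ≈ 0.0602.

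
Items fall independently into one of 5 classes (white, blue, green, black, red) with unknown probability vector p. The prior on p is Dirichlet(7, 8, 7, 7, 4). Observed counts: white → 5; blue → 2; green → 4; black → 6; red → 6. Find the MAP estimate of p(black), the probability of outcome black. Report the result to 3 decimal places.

MAP estimate of p(black) = 0.235

The posterior is Dirichlet(αᵢ + nᵢ) = Dirichlet(12, 10, 11, 13, 10).
For a Dirichlet(a₁,…,a_K) with all aᵢ > 1, the mode has j-th component (aⱼ − 1)/(Σaᵢ − K).
Here Σaᵢ = 56 and K = 5, so p(black) = (13 − 1)/(56 − 5) = 12/51 ≈ 0.235.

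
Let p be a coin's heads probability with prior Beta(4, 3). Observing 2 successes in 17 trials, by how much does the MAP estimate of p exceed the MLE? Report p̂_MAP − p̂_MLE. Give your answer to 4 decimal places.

MAP − MLE = 0.1096

Posterior is Beta(6, 18); MAP = (6−1)/(24−2) = 5/22 ≈ 0.22727.
MLE ignores the prior: p̂_MLE = k/n = 2/17 ≈ 0.11765.
Difference = 5/22 − 2/17 = 41/374 ≈ 0.1096.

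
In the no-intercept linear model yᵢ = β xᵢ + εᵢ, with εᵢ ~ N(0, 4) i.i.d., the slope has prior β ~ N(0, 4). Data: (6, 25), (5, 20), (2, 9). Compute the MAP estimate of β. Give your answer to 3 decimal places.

log p(β | y) = −Σ(yᵢ − βxᵢ)²/(2·4) − β²/(2·4) + const.
Setting the derivative to zero: Σxᵢ(yᵢ − βxᵢ)/4 − β/4 = 0, so β = Σxᵢyᵢ / (Σxᵢ² + σ²/τ²).
Σxᵢyᵢ = 6·25 + 5·20 + 2·9 = 268; Σxᵢ² = 65; σ²/τ² = 1.
β̂_MAP = 268 / (65 + 1) = 268/66 ≈ 4.061.

β̂_MAP = 4.061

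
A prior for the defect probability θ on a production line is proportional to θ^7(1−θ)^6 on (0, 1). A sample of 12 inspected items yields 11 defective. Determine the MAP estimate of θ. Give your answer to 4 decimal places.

The prior density ∝ θ^7(1−θ)^6 is the kernel of Beta(8, 7).
Data: 11 successes in 12 trials. The binomial likelihood contributes θ^11(1−θ)^1, so the posterior is Beta(8+11, 7+1) = Beta(19, 8).
For Beta(a, b) with a, b > 1 the mode is (a−1)/(a+b−2) = 18/25 ≈ 0.7200.

θ̂_MAP = 0.7200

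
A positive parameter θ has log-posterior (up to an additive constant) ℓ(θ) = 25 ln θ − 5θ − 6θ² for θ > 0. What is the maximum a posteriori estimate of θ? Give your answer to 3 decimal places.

θ̂_MAP = 1.250

ℓ'(θ) = 25/θ − 5 − 12θ. Setting this to zero and multiplying by θ: 12θ² + 5θ − 25 = 0.
θ = (−5 + √(5² + 4·12·25)) / (2·12) = (−5 + √1225) / 24 = (−5 + 35)/24 = 5/4.
ℓ''(θ) = −25/θ² − 12 < 0, confirming a maximum.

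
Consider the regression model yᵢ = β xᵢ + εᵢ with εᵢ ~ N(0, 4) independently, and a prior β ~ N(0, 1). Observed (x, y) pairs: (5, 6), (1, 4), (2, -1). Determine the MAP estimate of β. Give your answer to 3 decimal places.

log p(β | y) = −Σ(yᵢ − βxᵢ)²/(2·4) − β²/(2·1) + const.
Setting the derivative to zero: Σxᵢ(yᵢ − βxᵢ)/4 − β/1 = 0, so β = Σxᵢyᵢ / (Σxᵢ² + σ²/τ²).
Σxᵢyᵢ = 5·6 + 1·4 + 2·(-1) = 32; Σxᵢ² = 30; σ²/τ² = 4.
β̂_MAP = 32 / (30 + 4) = 32/34 ≈ 0.941.

β̂_MAP = 0.941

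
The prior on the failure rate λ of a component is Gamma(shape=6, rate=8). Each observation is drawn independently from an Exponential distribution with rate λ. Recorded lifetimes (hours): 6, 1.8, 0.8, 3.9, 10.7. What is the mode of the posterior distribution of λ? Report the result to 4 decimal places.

The Exponential(rate=λ) likelihood is ∝ λ^n e^(−λΣtᵢ). Here n = 5 and Σtᵢ = 6 + 1.8 + 0.8 + 3.9 + 10.7 = 23.2.
Posterior ∝ λ^5e^(−8λ) · λ^5e^(−23.2λ) = λ^10e^(−31.2λ), i.e. Gamma(11, 31.2).
Mode = (a−1)/b = 10/31.2 ≈ 0.3205.

λ̂_MAP = 0.3205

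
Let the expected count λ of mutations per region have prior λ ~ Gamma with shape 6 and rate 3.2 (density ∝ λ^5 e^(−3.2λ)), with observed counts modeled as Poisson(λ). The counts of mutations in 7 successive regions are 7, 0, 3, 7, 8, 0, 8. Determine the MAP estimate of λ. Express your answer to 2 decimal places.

Σxᵢ = 7+0+3+7+8+0+8 = 33, with n = 7.
Posterior ∝ λ^5e^(−3.2λ) · λ^33e^(−7λ) = λ^38e^(−10.2λ), i.e. Gamma(shape=39, rate=10.2).
The mode of a Gamma(a, b) with a ≥ 1 (shape–rate) is (a−1)/b = 38/10.2 ≈ 3.73.

λ̂_MAP = 3.73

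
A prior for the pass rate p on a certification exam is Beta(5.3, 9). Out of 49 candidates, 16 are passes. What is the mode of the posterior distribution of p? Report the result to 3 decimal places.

p̂_MAP = 0.331

Prior: Beta(5.3, 9).
Data: 16 successes in 49 trials. The binomial likelihood contributes p^16(1−p)^33, so the posterior is Beta(5.3+16, 9+33) = Beta(21.3, 42).
For Beta(a, b) with a, b > 1 the mode is (a−1)/(a+b−2) = 20.3/61.3 ≈ 0.331.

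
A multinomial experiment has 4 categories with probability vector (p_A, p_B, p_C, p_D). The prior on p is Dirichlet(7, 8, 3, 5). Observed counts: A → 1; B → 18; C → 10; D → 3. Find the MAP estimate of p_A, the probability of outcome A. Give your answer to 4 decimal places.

MAP estimate of p_A = 0.1373

The posterior is Dirichlet(αᵢ + nᵢ) = Dirichlet(8, 26, 13, 8).
For a Dirichlet(a₁,…,a_K) with all aᵢ > 1, the mode has j-th component (aⱼ − 1)/(Σaᵢ − K).
Here Σaᵢ = 55 and K = 4, so p_A = (8 − 1)/(55 − 4) = 7/51 ≈ 0.1373.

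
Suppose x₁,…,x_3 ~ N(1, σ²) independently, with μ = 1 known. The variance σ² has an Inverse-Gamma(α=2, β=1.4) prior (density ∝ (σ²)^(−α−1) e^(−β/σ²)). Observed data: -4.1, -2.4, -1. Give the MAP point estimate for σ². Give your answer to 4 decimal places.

σ̂²_MAP = 4.9300

Sum of squared deviations about the known mean: SS = (-4.1−1)² + (-2.4−1)² + (-1−1)² = 41.57.
The Normal likelihood contributes (σ²)^(−n/2) exp(−SS/(2σ²)), so the posterior is Inverse-Gamma(α + n/2, β + SS/2) = Inverse-Gamma(3.5, 22.185).
The mode of Inverse-Gamma(a, b) is b/(a+1) = 22.185/4.5 ≈ 4.9300.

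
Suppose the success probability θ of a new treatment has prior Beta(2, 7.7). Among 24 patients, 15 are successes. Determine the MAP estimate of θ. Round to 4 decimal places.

Prior: Beta(2, 7.7).
Data: 15 successes in 24 trials. The binomial likelihood contributes θ^15(1−θ)^9, so the posterior is Beta(2+15, 7.7+9) = Beta(17, 16.7).
For Beta(a, b) with a, b > 1 the mode is (a−1)/(a+b−2) = 16/31.7 ≈ 0.5047.

θ̂_MAP = 0.5047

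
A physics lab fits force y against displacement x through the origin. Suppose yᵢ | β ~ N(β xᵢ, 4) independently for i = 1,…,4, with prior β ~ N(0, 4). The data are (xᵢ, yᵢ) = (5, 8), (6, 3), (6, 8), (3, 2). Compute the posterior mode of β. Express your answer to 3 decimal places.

β̂_MAP = 1.047

log p(β | y) = −Σ(yᵢ − βxᵢ)²/(2·4) − β²/(2·4) + const.
Setting the derivative to zero: Σxᵢ(yᵢ − βxᵢ)/4 − β/4 = 0, so β = Σxᵢyᵢ / (Σxᵢ² + σ²/τ²).
Σxᵢyᵢ = 5·8 + 6·3 + 6·8 + 3·2 = 112; Σxᵢ² = 106; σ²/τ² = 1.
β̂_MAP = 112 / (106 + 1) = 112/107 ≈ 1.047.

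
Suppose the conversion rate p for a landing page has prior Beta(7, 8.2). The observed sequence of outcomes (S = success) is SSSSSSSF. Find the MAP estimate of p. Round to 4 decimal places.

p̂_MAP = 0.6132

Prior: Beta(7, 8.2).
Data: 7 successes in 8 trials (from the sequence). The binomial likelihood contributes p^7(1−p)^1, so the posterior is Beta(7+7, 8.2+1) = Beta(14, 9.2).
For Beta(a, b) with a, b > 1 the mode is (a−1)/(a+b−2) = 13/21.2 ≈ 0.6132.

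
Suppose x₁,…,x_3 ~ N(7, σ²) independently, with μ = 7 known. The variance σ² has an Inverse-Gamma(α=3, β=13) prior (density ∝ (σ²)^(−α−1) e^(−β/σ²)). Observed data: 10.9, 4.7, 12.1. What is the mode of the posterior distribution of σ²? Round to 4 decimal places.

Sum of squared deviations about the known mean: SS = (10.9−7)² + (4.7−7)² + (12.1−7)² = 46.51.
The Normal likelihood contributes (σ²)^(−n/2) exp(−SS/(2σ²)), so the posterior is Inverse-Gamma(α + n/2, β + SS/2) = Inverse-Gamma(4.5, 36.255).
The mode of Inverse-Gamma(a, b) is b/(a+1) = 36.255/5.5 ≈ 6.5918.

σ̂²_MAP = 6.5918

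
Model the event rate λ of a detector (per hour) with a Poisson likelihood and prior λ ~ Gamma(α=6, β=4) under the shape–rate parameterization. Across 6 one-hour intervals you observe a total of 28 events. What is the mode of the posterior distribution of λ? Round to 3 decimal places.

Σxᵢ = 28, n = 6.
Posterior ∝ λ^5e^(−4λ) · λ^28e^(−6λ) = λ^33e^(−10λ), i.e. Gamma(shape=34, rate=10).
The mode of a Gamma(a, b) with a ≥ 1 (shape–rate) is (a−1)/b = 33/10 ≈ 3.300.

λ̂_MAP = 3.300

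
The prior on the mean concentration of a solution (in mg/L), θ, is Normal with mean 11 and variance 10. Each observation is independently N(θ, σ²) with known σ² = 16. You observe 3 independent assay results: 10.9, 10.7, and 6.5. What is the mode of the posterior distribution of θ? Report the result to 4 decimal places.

n = 3; x̄ = (10.9 + 10.7 + 6.5)/3 = 28.1/3 = 281/30 ≈ 9.3667.
For a Normal prior and Normal likelihood with known variance, the posterior is Normal; its mode equals its mean, the precision-weighted average.
Prior precision 1/σ₀² = 1/10 = 0.1; data precision n/σ² = 3/16 = 0.1875.
θ̂ = (0.1·11 + 0.1875·(281/30)) / (0.1 + 0.1875) = 2.85625/0.2875 = 457/46 ≈ 9.9348.

θ̂_MAP = 9.9348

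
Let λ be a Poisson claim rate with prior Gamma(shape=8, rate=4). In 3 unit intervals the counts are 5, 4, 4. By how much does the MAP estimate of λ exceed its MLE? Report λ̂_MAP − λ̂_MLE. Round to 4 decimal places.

Σxᵢ = 13. Posterior is Gamma(21, 7); MAP = (21−1)/7 = 20/7 ≈ 2.85714.
MLE = x̄ = 13/3 ≈ 4.33333.
Difference = 20/7 − 13/3 = -31/21 ≈ -1.4762.

MAP − MLE = -1.4762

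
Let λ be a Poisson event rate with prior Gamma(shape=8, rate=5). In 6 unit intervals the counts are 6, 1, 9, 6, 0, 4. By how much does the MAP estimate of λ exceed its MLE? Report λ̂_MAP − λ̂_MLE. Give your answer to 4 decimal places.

Σxᵢ = 26. Posterior is Gamma(34, 11); MAP = (34−1)/11 = 33/11 ≈ 3.00000.
MLE = x̄ = 26/6 ≈ 4.33333.
Difference = 33/11 − 26/6 = -4/3 ≈ -1.3333.

MAP − MLE = -1.3333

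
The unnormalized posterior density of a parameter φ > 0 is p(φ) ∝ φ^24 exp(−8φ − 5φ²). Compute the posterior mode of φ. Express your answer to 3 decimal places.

ℓ'(φ) = 24/φ − 8 − 10φ. Setting this to zero and multiplying by φ: 10φ² + 8φ − 24 = 0.
φ = (−8 + √(8² + 4·10·24)) / (2·10) = (−8 + √1024) / 20 = (−8 + 32)/20 = 6/5.
ℓ''(φ) = −24/φ² − 10 < 0, confirming a maximum.

φ̂_MAP = 1.200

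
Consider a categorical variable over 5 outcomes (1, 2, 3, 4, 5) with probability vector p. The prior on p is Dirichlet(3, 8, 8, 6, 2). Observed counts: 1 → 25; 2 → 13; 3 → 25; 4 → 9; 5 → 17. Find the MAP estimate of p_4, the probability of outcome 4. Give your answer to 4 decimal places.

MAP estimate: 0.1261

The posterior is Dirichlet(αᵢ + nᵢ) = Dirichlet(28, 21, 33, 15, 19).
For a Dirichlet(a₁,…,a_K) with all aᵢ > 1, the mode has j-th component (aⱼ − 1)/(Σaᵢ − K).
Here Σaᵢ = 116 and K = 5, so p_4 = (15 − 1)/(116 − 5) = 14/111 ≈ 0.1261.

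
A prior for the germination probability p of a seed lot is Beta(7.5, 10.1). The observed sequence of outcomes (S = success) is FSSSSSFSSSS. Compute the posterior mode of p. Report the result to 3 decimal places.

Prior: Beta(7.5, 10.1).
Data: 9 successes in 11 trials (from the sequence). The binomial likelihood contributes p^9(1−p)^2, so the posterior is Beta(7.5+9, 10.1+2) = Beta(16.5, 12.1).
For Beta(a, b) with a, b > 1 the mode is (a−1)/(a+b−2) = 15.5/26.6 ≈ 0.583.

p̂_MAP = 0.583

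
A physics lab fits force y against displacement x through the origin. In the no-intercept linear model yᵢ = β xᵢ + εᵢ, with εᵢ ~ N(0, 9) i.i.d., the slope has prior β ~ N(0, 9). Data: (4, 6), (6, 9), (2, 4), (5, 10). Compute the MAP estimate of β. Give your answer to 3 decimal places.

β̂_MAP = 1.659

log p(β | y) = −Σ(yᵢ − βxᵢ)²/(2·9) − β²/(2·9) + const.
Setting the derivative to zero: Σxᵢ(yᵢ − βxᵢ)/9 − β/9 = 0, so β = Σxᵢyᵢ / (Σxᵢ² + σ²/τ²).
Σxᵢyᵢ = 4·6 + 6·9 + 2·4 + 5·10 = 136; Σxᵢ² = 81; σ²/τ² = 1.
β̂_MAP = 136 / (81 + 1) = 136/82 ≈ 1.659.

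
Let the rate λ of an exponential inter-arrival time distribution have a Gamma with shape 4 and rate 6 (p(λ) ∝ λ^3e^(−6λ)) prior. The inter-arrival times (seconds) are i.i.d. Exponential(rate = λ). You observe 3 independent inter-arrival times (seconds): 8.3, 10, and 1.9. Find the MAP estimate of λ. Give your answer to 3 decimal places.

The Exponential(rate=λ) likelihood is ∝ λ^n e^(−λΣtᵢ). Here n = 3 and Σtᵢ = 8.3 + 10 + 1.9 = 20.2.
Posterior ∝ λ^3e^(−6λ) · λ^3e^(−20.2λ) = λ^6e^(−26.2λ), i.e. Gamma(7, 26.2).
Mode = (a−1)/b = 6/26.2 ≈ 0.229.

λ̂_MAP = 0.229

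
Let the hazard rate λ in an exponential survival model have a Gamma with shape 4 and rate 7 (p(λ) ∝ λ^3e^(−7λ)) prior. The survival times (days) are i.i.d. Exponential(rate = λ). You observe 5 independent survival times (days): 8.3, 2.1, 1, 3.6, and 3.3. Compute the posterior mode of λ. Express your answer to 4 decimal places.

λ̂_MAP = 0.3162

The Exponential(rate=λ) likelihood is ∝ λ^n e^(−λΣtᵢ). Here n = 5 and Σtᵢ = 8.3 + 2.1 + 1 + 3.6 + 3.3 = 18.3.
Posterior ∝ λ^3e^(−7λ) · λ^5e^(−18.3λ) = λ^8e^(−25.3λ), i.e. Gamma(9, 25.3).
Mode = (a−1)/b = 8/25.3 ≈ 0.3162.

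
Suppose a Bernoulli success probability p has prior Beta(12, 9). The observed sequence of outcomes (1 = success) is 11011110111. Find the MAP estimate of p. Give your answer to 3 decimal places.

p̂_MAP = 0.667

Prior: Beta(12, 9).
Data: 9 successes in 11 trials (from the sequence). The binomial likelihood contributes p^9(1−p)^2, so the posterior is Beta(12+9, 9+2) = Beta(21, 11).
For Beta(a, b) with a, b > 1 the mode is (a−1)/(a+b−2) = 20/30 ≈ 0.667.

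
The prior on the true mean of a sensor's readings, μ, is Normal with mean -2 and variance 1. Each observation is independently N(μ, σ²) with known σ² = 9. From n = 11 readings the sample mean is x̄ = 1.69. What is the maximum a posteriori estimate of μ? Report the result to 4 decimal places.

μ̂_MAP = 0.0295

n = 11, x̄ = 1.69.
For a Normal prior and Normal likelihood with known variance, the posterior is Normal; its mode equals its mean, the precision-weighted average.
Prior precision 1/σ₀² = 1/1 = 1; data precision n/σ² = 11/9.
μ̂ = (1·(-2) + (11/9)·1.69) / (1 + 11/9) = (59/900)/(20/9) = 0.0295.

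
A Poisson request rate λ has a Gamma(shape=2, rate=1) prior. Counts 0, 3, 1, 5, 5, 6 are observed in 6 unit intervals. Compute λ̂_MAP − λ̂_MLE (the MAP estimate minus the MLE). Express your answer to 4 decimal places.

MAP − MLE = -0.3333

Σxᵢ = 20. Posterior is Gamma(22, 7); MAP = (22−1)/7 = 21/7 ≈ 3.00000.
MLE = x̄ = 20/6 ≈ 3.33333.
Difference = 21/7 − 20/6 = -1/3 ≈ -0.3333.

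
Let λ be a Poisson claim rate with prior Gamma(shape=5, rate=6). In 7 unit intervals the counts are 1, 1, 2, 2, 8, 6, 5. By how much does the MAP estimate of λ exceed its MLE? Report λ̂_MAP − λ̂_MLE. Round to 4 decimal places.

Σxᵢ = 25. Posterior is Gamma(30, 13); MAP = (30−1)/13 = 29/13 ≈ 2.23077.
MLE = x̄ = 25/7 ≈ 3.57143.
Difference = 29/13 − 25/7 = -122/91 ≈ -1.3407.

MAP − MLE = -1.3407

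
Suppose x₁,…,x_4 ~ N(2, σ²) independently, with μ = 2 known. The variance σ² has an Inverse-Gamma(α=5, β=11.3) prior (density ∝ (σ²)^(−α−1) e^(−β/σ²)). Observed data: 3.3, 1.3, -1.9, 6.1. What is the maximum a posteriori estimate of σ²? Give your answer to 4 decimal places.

σ̂²_MAP = 3.5500

Sum of squared deviations about the known mean: SS = (3.3−2)² + (1.3−2)² + (-1.9−2)² + (6.1−2)² = 34.2.
The Normal likelihood contributes (σ²)^(−n/2) exp(−SS/(2σ²)), so the posterior is Inverse-Gamma(α + n/2, β + SS/2) = Inverse-Gamma(7, 28.4).
The mode of Inverse-Gamma(a, b) is b/(a+1) = 28.4/8 ≈ 3.5500.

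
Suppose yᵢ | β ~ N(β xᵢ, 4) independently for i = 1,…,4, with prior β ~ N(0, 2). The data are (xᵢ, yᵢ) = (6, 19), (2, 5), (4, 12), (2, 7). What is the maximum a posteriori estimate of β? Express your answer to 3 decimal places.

β̂_MAP = 3.000

log p(β | y) = −Σ(yᵢ − βxᵢ)²/(2·4) − β²/(2·2) + const.
Setting the derivative to zero: Σxᵢ(yᵢ − βxᵢ)/4 − β/2 = 0, so β = Σxᵢyᵢ / (Σxᵢ² + σ²/τ²).
Σxᵢyᵢ = 6·19 + 2·5 + 4·12 + 2·7 = 186; Σxᵢ² = 60; σ²/τ² = 2.
β̂_MAP = 186 / (60 + 2) = 186/62 ≈ 3.000.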